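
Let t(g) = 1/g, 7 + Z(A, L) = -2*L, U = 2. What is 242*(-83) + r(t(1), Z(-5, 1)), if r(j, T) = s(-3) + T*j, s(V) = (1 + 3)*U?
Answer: -20087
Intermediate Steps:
Z(A, L) = -7 - 2*L
s(V) = 8 (s(V) = (1 + 3)*2 = 4*2 = 8)
t(g) = 1/g
r(j, T) = 8 + T*j
242*(-83) + r(t(1), Z(-5, 1)) = 242*(-83) + (8 + (-7 - 2*1)/1) = -20086 + (8 + (-7 - 2)*1) = -20086 + (8 - 9*1) = -20086 + (8 - 9) = -20086 - 1 = -20087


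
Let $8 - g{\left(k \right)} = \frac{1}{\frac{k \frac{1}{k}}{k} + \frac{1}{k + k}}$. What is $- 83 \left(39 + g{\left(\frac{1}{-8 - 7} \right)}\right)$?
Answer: $- \frac{175711}{45} \approx -3904.7$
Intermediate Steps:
$g{\left(k \right)} = 8 - \frac{2 k}{3}$ ($g{\left(k \right)} = 8 - \frac{1}{\frac{k \frac{1}{k}}{k} + \frac{1}{k + k}} = 8 - \frac{1}{1 \frac{1}{k} + \frac{1}{2 k}} = 8 - \frac{1}{\frac{1}{k} + \frac{1}{2 k}} = 8 - \frac{1}{\frac{3}{2} \frac{1}{k}} = 8 - \frac{2 k}{3}$)
$- 83 \left(39 + g{\left(\frac{1}{-8 - 7} \right)}\right) = - 83 \left(39 + \left(8 - \frac{2}{3 \left(-8 - 7\right)}\right)\right) = - 83 \left(39 + \left(8 - \frac{2}{3 \left(-15\right)}\right)\right) = - 83 \left(39 + \left(8 - - \frac{2}{45}\right)\right) = - 83 \left(39 + \left(8 + \frac{2}{45}\right)\right) = - 83 \left(39 + \frac{362}{45}\right) = \left(-83\right) \frac{2117}{45} = - \frac{175711}{45}$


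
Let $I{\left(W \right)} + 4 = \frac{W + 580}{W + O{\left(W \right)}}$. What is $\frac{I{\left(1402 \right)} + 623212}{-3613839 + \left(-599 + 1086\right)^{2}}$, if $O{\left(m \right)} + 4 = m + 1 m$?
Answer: $- \frac{1309360999}{7094383670} \approx -0.18456$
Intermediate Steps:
$O{\left(m \right)} = -4 + 2 m$ ($O{\left(m \right)} = -4 + \left(m + 1 m\right) = -4 + \left(m + m\right) = -4 + 2 m$)
$I{\left(W \right)} = -4 + \frac{580 + W}{-4 + 3 W}$ ($I{\left(W \right)} = -4 + \frac{W + 580}{W + \left(-4 + 2 W\right)} = -4 + \frac{580 + W}{-4 + 3 W}$)
$\frac{I{\left(1402 \right)} + 623212}{-3613839 + \left(-599 + 1086\right)^{2}} = \frac{\frac{596 - 15422}{-4 + 3 \cdot 1402} + 623212}{-3613839 + \left(-599 + 1086\right)^{2}} = \frac{\frac{596 - 15422}{-4 + 4206} + 623212}{-3613839 + 487^{2}} = \frac{\frac{1}{4202} \left(-14826\right) + 623212}{-3613839 + 237169} = \frac{\frac{1}{4202} \left(-14826\right) + 623212}{-3376670} = \left(- \frac{7413}{2101} + 623212\right) \left(- \frac{1}{3376670}\right) = \frac{1309360999}{2101} \left(- \frac{1}{3376670}\right) = - \frac{1309360999}{7094383670}$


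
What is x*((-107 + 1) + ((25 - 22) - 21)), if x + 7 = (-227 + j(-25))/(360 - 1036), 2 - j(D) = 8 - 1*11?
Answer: 139810/169 ≈ 827.28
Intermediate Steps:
j(D) = 5 (j(D) = 2 - (8 - 1*11) = 2 - (8 - 11) = 2 - 1*(-3) = 2 + 3 = 5)
x = -2255/338 (x = -7 + (-227 + 5)/(360 - 1036) = -7 - 222/(-676) = -7 - 222*(-1/676) = -7 + 111/338 = -2255/338 ≈ -6.6716)
x*((-107 + 1) + ((25 - 22) - 21)) = -2255*((-107 + 1) + ((25 - 22) - 21))/338 = -2255*(-106 + (3 - 21))/338 = -2255*(-106 - 18)/338 = -2255/338*(-124) = 139810/169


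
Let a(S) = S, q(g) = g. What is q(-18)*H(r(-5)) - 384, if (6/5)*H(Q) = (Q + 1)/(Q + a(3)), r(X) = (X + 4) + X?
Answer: -409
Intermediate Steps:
r(X) = 4 + 2*X (r(X) = (4 + X) + X = 4 + 2*X)
H(Q) = 5*(1 + Q)/(6*(3 + Q)) (H(Q) = 5*((Q + 1)/(Q + 3))/6 = 5*((1 + Q)/(3 + Q))/6 = 5*(1 + Q)/(6*(3 + Q)))
q(-18)*H(r(-5)) - 384 = -15*(1 + (4 + 2*(-5)))/(3 + (4 + 2*(-5))) - 384 = -15*(1 + (4 - 10))/(3 + (4 - 10)) - 384 = -15*(1 - 6)/(3 - 6) - 384 = -15*(-5)/(-3) - 384 = -15*(-1)*(-5)/3 - 384 = -18*25/18 - 384 = -25 - 384 = -409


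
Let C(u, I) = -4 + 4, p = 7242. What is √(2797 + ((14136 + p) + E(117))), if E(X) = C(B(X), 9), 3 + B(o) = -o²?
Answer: 5*√967 ≈ 155.48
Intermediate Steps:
B(o) = -3 - o²
C(u, I) = 0
E(X) = 0
√(2797 + ((14136 + p) + E(117))) = √(2797 + ((14136 + 7242) + 0)) = √(2797 + (21378 + 0)) = √(2797 + 21378) = √24175 = 5*√967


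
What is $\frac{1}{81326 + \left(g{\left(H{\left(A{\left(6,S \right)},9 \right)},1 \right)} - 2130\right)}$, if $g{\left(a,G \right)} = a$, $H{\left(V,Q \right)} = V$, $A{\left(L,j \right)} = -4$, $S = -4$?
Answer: $\frac{1}{79192} \approx 1.2628 \cdot 10^{-5}$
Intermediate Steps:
$\frac{1}{81326 + \left(g{\left(H{\left(A{\left(6,S \right)},9 \right)},1 \right)} - 2130\right)} = \frac{1}{81326 - 2134} = \frac{1}{79192}$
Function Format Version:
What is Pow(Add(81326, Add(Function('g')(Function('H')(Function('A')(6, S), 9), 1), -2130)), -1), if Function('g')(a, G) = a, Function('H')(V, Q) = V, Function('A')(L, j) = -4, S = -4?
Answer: Rational(1, 79192) ≈ 1.2628e-5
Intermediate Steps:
Pow(Add(81326, Add(Function('g')(Function('H')(Function('A')(6, S), 9), 1), -2130)), -1) = Pow(Add(81326, Add(-4, -2130)), -1) = Pow(Add(81326, -2134), -1) = Pow(79192, -1) = Rational(1, 79192)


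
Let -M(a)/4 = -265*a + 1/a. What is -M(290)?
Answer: -44572998/145 ≈ -3.0740e+5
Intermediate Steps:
M(a) = -4/a + 1060*a (M(a) = -4*(-265*a + 1/a) = -4*(1/a - 265*a) = -4/a + 1060*a)
-M(290) = -(-4/290 + 1060*290) = -(-4*1/290 + 307400) = -(-2/145 + 307400) = -1*44572998/145 = -44572998/145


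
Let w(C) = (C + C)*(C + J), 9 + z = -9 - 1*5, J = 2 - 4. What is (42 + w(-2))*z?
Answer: -1334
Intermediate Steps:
J = -2
z = -23 (z = -9 + (-9 - 1*5) = -9 + (-9 - 5) = -9 - 14 = -23)
w(C) = 2*C*(-2 + C) (w(C) = (C + C)*(C - 2) = (2*C)*(-2 + C) = 2*C*(-2 + C))
(42 + w(-2))*z = (42 + 2*(-2)*(-2 - 2))*(-23) = (42 + 2*(-2)*(-4))*(-23) = (42 + 16)*(-23) = 58*(-23) = -1334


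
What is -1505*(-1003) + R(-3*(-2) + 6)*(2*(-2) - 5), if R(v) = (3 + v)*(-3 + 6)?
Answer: 1509110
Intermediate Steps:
R(v) = 9 + 3*v (R(v) = (3 + v)*3 = 9 + 3*v)
-1505*(-1003) + R(-3*(-2) + 6)*(2*(-2) - 5) = -1505*(-1003) + (9 + 3*(-3*(-2) + 6))*(2*(-2) - 5) = 1509515 + (9 + 3*(6 + 6))*(-4 - 5) = 1509515 + (9 + 3*12)*(-9) = 1509515 + (9 + 36)*(-9) = 1509515 + 45*(-9) = 1509515 - 405 = 1509110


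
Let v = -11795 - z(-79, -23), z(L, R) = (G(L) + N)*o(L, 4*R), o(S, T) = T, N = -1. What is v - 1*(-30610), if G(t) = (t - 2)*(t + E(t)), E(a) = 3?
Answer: 585075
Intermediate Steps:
G(t) = (-2 + t)*(3 + t) (G(t) = (t - 2)*(t + 3) = (-2 + t)*(3 + t))
z(L, R) = 4*R*(-7 + L + L**2) (z(L, R) = ((-6 + L + L**2) - 1)*(4*R) = (-7 + L + L**2)*(4*R) = 4*R*(-7 + L + L**2))
v = 554465 (v = -11795 - 4*(-23)*(-7 - 79 + (-79)**2) = -11795 - 4*(-23)*(-7 - 79 + 6241) = -11795 - 4*(-23)*6155 = -11795 - 1*(-566260) = -11795 + 566260 = 554465)
v - 1*(-30610) = 554465 - 1*(-30610) = 554465 + 30610 = 585075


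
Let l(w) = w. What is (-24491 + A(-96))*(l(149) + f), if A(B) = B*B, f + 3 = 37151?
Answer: -569711675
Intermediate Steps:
f = 37148 (f = -3 + 37151 = 37148)
A(B) = B**2
(-24491 + A(-96))*(l(149) + f) = (-24491 + (-96)**2)*(149 + 37148) = (-24491 + 9216)*37297 = -15275*37297 = -569711675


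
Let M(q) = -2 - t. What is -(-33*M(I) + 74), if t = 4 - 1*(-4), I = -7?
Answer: -404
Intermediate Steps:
t = 8 (t = 4 + 4 = 8)
M(q) = -10 (M(q) = -2 - 1*8 = -2 - 8 = -10)
-(-33*M(I) + 74) = -(-33*(-10) + 74) = -(330 + 74) = -1*404 = -404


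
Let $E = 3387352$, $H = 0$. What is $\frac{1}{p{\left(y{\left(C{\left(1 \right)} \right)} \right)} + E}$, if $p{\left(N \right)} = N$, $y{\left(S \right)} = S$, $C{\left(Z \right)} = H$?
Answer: $\frac{1}{3387352} \approx 2.9522 \cdot 10^{-7}$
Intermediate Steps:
$C{\left(Z \right)} = 0$
$\frac{1}{p{\left(y{\left(C{\left(1 \right)} \right)} \right)} + E} = \frac{1}{0 + 3387352} = \frac{1}{3387352}$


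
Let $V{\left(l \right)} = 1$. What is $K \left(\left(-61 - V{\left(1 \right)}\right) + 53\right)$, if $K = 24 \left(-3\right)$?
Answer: $648$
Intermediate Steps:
$K = -72$
$K \left(\left(-61 - V{\left(1 \right)}\right) + 53\right) = - 72 \left(\left(-61 - 1\right) + 53\right) = - 72 \left(-62 + 53\right) = \left(-72\right) \left(-9\right) = 648$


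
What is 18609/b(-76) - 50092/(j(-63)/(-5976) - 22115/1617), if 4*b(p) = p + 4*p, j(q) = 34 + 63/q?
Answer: 1612010148373/465192485 ≈ 3465.3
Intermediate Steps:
b(p) = 5*p/4 (b(p) = (p + 4*p)/4 = (5*p)/4 = 5*p/4)
18609/b(-76) - 50092/(j(-63)/(-5976) - 22115/1617) = 18609/(((5/4)*(-76))) - 50092/((34 + 63/(-63))/(-5976) - 22115/1617) = 18609/(-95) - 50092/((34 + 63*(-1/63))*(-1/5976) - 22115*1/1617) = 18609*(-1/95) - 50092/((34 - 1)*(-1/5976) - 22115/1617) = -18609/95 - 50092/(33*(-1/5976) - 22115/1617) = -18609/95 - 50092/(-11/1992 - 22115/1617) = -18609/95 - 50092/(-4896763/357896) = -18609/95 - 50092*(-357896/4896763) = -18609/95 + 17927726432/4896763 = 1612010148373/465192485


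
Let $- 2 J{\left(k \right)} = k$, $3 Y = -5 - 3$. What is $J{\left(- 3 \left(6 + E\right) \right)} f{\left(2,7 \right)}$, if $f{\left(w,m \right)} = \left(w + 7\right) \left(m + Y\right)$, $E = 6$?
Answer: $702$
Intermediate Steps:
$Y = - \frac{8}{3}$ ($Y = \frac{-5 - 3}{3} = \frac{1}{3} \left(-8\right) = - \frac{8}{3} \approx -2.6667$)
$J{\left(k \right)} = - \frac{k}{2}$
$f{\left(w,m \right)} = \left(7 + w\right) \left(- \frac{8}{3} + m\right)$ ($f{\left(w,m \right)} = \left(w + 7\right) \left(m - \frac{8}{3}\right) = \left(7 + w\right) \left(- \frac{8}{3} + m\right)$)
$J{\left(- 3 \left(6 + E\right) \right)} f{\left(2,7 \right)} = - \frac{\left(-3\right) \left(6 + 6\right)}{2} \left(- \frac{56}{3} + 7 \cdot 7 - \frac{16}{3} + 7 \cdot 2\right) = - \frac{\left(-3\right) 12}{2} \left(- \frac{56}{3} + 49 - \frac{16}{3} + 14\right) = \left(- \frac{1}{2}\right) \left(-36\right) 39 = 18 \cdot 39 = 702$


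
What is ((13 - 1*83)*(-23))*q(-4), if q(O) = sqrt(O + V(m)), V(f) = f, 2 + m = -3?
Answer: 4830*I ≈ 4830.0*I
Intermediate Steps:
m = -5 (m = -2 - 3 = -5)
q(O) = sqrt(-5 + O) (q(O) = sqrt(O - 5) = sqrt(-5 + O))
((13 - 1*83)*(-23))*q(-4) = ((13 - 1*83)*(-23))*sqrt(-5 - 4) = ((13 - 83)*(-23))*sqrt(-9) = (-70*(-23))*(3*I) = 1610*(3*I) = 4830*I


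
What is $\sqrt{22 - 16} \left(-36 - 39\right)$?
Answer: $- 75 \sqrt{6} \approx -183.71$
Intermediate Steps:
$\sqrt{22 - 16} \left(-36 - 39\right) = \sqrt{6} \left(-75\right) = - 75 \sqrt{6}$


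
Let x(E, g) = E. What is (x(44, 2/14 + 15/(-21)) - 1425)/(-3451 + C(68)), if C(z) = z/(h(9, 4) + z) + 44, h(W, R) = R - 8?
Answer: 22096/54495 ≈ 0.40547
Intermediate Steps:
h(W, R) = -8 + R
C(z) = 44 + z/(-4 + z) (C(z) = z/((-8 + 4) + z) + 44 = z/(-4 + z) + 44 = 44 + z/(-4 + z))
(x(44, 2/14 + 15/(-21)) - 1425)/(-3451 + C(68)) = (44 - 1425)/(-3451 + (-176 + 45*68)/(-4 + 68)) = -1381/(-3451 + (-176 + 3060)/64) = -1381/(-3451 + (1/64)*2884) = -1381/(-3451 + 721/16) = -1381/(-54495/16) = -1381*(-16/54495) = 22096/54495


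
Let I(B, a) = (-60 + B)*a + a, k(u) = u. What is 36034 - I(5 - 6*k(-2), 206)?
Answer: 44686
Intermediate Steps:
I(B, a) = a + a*(-60 + B) (I(B, a) = a*(-60 + B) + a = a + a*(-60 + B))
36034 - I(5 - 6*k(-2), 206) = 36034 - 206*(-59 + (5 - 6*(-2))) = 36034 - 206*(-59 + (5 + 12)) = 36034 - 206*(-59 + 17) = 36034 - 206*(-42) = 36034 - 1*(-8652) = 36034 + 8652 = 44686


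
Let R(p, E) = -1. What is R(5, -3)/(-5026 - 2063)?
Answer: 1/7089 ≈ 0.00014106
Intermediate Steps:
R(5, -3)/(-5026 - 2063) = -1/(-5026 - 2063) = -1/(-7089) = -1/7089*(-1) = 1/7089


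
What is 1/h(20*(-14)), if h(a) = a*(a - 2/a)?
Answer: 1/78398 ≈ 1.2755e-5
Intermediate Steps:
1/h(20*(-14)) = 1/(-2 + (20*(-14))²) = 1/(-2 + (-280)²) = 1/(-2 + 78400) = 1/78398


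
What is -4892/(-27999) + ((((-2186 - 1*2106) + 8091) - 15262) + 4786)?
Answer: -186944431/27999 ≈ -6676.8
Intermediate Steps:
-4892/(-27999) + ((((-2186 - 1*2106) + 8091) - 15262) + 4786) = -4892*(-1/27999) + ((((-2186 - 2106) + 8091) - 15262) + 4786) = 4892/27999 + (((-4292 + 8091) - 15262) + 4786) = 4892/27999 + ((3799 - 15262) + 4786) = 4892/27999 + (-11463 + 4786) = 4892/27999 - 6677 = -186944431/27999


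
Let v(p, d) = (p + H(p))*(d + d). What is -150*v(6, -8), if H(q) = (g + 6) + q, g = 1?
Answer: 45600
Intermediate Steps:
H(q) = 7 + q (H(q) = (1 + 6) + q = 7 + q)
v(p, d) = 2*d*(7 + 2*p) (v(p, d) = (p + (7 + p))*(d + d) = (7 + 2*p)*(2*d) = 2*d*(7 + 2*p))
-150*v(6, -8) = -300*(-8)*(7 + 2*6) = -300*(-8)*(7 + 12) = -300*(-8)*19 = -150*(-304) = 45600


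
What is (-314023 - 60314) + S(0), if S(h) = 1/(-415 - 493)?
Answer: -339897997/908 ≈ -3.7434e+5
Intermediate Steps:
S(h) = -1/908 (S(h) = 1/(-908) = -1/908)
(-314023 - 60314) + S(0) = (-314023 - 60314) - 1/908 = -374337 - 1/908 = -339897997/908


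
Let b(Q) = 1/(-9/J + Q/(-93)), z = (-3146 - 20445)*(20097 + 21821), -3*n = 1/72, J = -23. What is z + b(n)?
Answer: -178805699721446/180815 ≈ -9.8889e+8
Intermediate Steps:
n = -1/216 (n = -⅓/72 = -⅓*1/72 = -1/216 ≈ -0.0046296)
z = -988887538 (z = -23591*41918 = -988887538)
b(Q) = 1/(9/23 - Q/93) (b(Q) = 1/(-9/(-23) + Q/(-93)) = 1/(-9*(-1/23) + Q*(-1/93)) = 1/(9/23 - Q/93))
z + b(n) = -988887538 - 2139/(-837 + 23*(-1/216)) = -988887538 - 2139/(-837 - 23/216) = -988887538 - 2139/(-180815/216) = -988887538 - 2139*(-216/180815) = -988887538 + 462024/180815 = -178805699721446/180815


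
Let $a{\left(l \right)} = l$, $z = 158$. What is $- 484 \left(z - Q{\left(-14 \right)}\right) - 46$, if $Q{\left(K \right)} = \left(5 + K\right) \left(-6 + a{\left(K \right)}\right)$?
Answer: $10602$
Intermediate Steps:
$Q{\left(K \right)} = \left(-6 + K\right) \left(5 + K\right)$ ($Q{\left(K \right)} = \left(5 + K\right) \left(-6 + K\right) = \left(-6 + K\right) \left(5 + K\right)$)
$- 484 \left(z - Q{\left(-14 \right)}\right) - 46 = - 484 \left(158 - \left(-30 + \left(-14\right)^{2} - -14\right)\right) - 46 = - 484 \left(158 - \left(-30 + 196 + 14\right)\right) - 46 = - 484 \left(158 - 180\right) - 46 = \left(-484\right) \left(-22\right) - 46 = 10648 - 46 = 10602$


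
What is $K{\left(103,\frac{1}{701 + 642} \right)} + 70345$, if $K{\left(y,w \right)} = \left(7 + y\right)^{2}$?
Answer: $82445$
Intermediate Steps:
$K{\left(103,\frac{1}{701 + 642} \right)} + 70345 = \left(7 + 103\right)^{2} + 70345 = 110^{2} + 70345 = 12100 + 70345 = 82445$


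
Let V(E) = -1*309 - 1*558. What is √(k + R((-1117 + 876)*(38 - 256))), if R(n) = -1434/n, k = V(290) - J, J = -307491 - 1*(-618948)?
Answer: I*√215522431023837/26269 ≈ 558.86*I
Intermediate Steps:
V(E) = -867 (V(E) = -309 - 558 = -867)
J = 311457 (J = -307491 + 618948 = 311457)
k = -312324 (k = -867 - 1*311457 = -867 - 311457 = -312324)
√(k + R((-1117 + 876)*(38 - 256))) = √(-312324 - 1434*1/((-1117 + 876)*(38 - 256))) = √(-312324 - 1434/((-241*(-218)))) = √(-312324 - 1434/52538) = √(-312324 - 1434*1/52538) = √(-312324 - 717/26269) = √(-8204439873/26269) = I*√215522431023837/26269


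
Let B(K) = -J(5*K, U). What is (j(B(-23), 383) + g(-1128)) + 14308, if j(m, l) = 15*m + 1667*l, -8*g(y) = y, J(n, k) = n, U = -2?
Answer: 654635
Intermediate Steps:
g(y) = -y/8
B(K) = -5*K
(j(B(-23), 383) + g(-1128)) + 14308 = ((15*(-5*(-23)) + 1667*383) - 1/8*(-1128)) + 14308 = ((15*115 + 638461) + 141) + 14308 = ((1725 + 638461) + 141) + 14308 = (640186 + 141) + 14308 = 640327 + 14308 = 654635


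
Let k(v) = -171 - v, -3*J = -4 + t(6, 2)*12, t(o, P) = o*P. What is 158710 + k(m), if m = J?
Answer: 475757/3 ≈ 1.5859e+5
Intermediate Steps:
t(o, P) = P*o
J = -140/3 (J = -(-4 + (2*6)*12)/3 = -(-4 + 12*12)/3 = -(-4 + 144)/3 = -⅓*140 = -140/3 ≈ -46.667)
m = -140/3 ≈ -46.667
158710 + k(m) = 158710 + (-171 - 1*(-140/3)) = 158710 + (-171 + 140/3) = 158710 - 373/3 = 475757/3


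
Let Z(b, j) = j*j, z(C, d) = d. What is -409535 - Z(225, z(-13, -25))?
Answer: -410160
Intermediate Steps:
Z(b, j) = j**2
-409535 - Z(225, z(-13, -25)) = -409535 - 1*(-25)**2 = -409535 - 1*625 = -409535 - 625 = -410160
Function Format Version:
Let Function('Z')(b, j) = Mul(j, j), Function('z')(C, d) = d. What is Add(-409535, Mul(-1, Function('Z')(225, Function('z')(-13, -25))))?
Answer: -410160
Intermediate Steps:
Function('Z')(b, j) = Pow(j, 2)
Add(-409535, Mul(-1, Function('Z')(225, Function('z')(-13, -25)))) = Add(-409535, Mul(-1, Pow(-25, 2))) = Add(-409535, Mul(-1, 625)) = Add(-409535, -625) = -410160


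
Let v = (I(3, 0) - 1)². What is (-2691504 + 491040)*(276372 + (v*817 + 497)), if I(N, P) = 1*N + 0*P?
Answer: -616431383568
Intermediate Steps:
I(N, P) = N (I(N, P) = N + 0 = N)
v = 4 (v = (3 - 1)² = 2² = 4)
(-2691504 + 491040)*(276372 + (v*817 + 497)) = (-2691504 + 491040)*(276372 + (4*817 + 497)) = -2200464*(276372 + (3268 + 497)) = -2200464*(276372 + 3765) = -2200464*280137 = -616431383568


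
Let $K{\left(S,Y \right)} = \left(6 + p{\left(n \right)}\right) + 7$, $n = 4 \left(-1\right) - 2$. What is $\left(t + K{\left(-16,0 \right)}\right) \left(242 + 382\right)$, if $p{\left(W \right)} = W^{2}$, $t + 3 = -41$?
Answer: $3120$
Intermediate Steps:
$t = -44$ ($t = -3 - 41 = -44$)
$n = -6$ ($n = -4 - 2 = -6$)
$K{\left(S,Y \right)} = 49$ ($K{\left(S,Y \right)} = \left(6 + \left(-6\right)^{2}\right) + 7 = \left(6 + 36\right) + 7 = 42 + 7 = 49$)
$\left(t + K{\left(-16,0 \right)}\right) \left(242 + 382\right) = \left(-44 + 49\right) \left(242 + 382\right) = 5 \cdot 624 = 3120$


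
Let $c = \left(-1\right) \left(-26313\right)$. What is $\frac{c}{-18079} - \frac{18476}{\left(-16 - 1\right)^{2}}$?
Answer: $- \frac{1908559}{29189} \approx -65.386$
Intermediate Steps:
$c = 26313$
$\frac{c}{-18079} - \frac{18476}{\left(-16 - 1\right)^{2}} = \frac{26313}{-18079} - \frac{18476}{\left(-16 - 1\right)^{2}} = 26313 \left(- \frac{1}{18079}\right) - \frac{18476}{\left(-17\right)^{2}} = - \frac{147}{101} - \frac{18476}{289} = - \frac{1908559}{29189}$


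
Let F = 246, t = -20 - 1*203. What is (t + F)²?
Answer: 529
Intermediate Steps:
t = -223 (t = -20 - 203 = -223)
(t + F)² = (-223 + 246)² = 23² = 529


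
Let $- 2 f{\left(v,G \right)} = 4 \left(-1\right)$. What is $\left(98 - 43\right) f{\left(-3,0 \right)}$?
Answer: $110$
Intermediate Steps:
$f{\left(v,G \right)} = 2$ ($f{\left(v,G \right)} = - \frac{4 \left(-1\right)}{2} = \left(- \frac{1}{2}\right) \left(-4\right) = 2$)
$\left(98 - 43\right) f{\left(-3,0 \right)} = \left(98 - 43\right) 2 = 55 \cdot 2 = 110$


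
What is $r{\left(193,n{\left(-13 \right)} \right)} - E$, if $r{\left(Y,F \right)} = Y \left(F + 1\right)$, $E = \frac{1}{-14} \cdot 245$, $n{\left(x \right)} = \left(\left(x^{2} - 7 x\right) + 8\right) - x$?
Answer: $\frac{108887}{2} \approx 54444.0$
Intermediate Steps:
$n{\left(x \right)} = 8 + x^{2} - 8 x$ ($n{\left(x \right)} = \left(8 + x^{2} - 7 x\right) - x = 8 + x^{2} - 8 x$)
$E = - \frac{35}{2}$ ($E = \left(- \frac{1}{14}\right) 245 = - \frac{35}{2} \approx -17.5$)
$r{\left(Y,F \right)} = Y \left(1 + F\right)$
$r{\left(193,n{\left(-13 \right)} \right)} - E = 193 \left(1 + \left(8 + \left(-13\right)^{2} - -104\right)\right) - - \frac{35}{2} = 193 \left(1 + \left(8 + 169 + 104\right)\right) + \frac{35}{2} = 193 \left(1 + 281\right) + \frac{35}{2} = 193 \cdot 282 + \frac{35}{2} = 54426 + \frac{35}{2} = \frac{108887}{2}$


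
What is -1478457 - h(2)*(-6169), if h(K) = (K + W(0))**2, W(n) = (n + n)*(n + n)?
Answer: -1453781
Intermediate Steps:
W(n) = 4*n**2 (W(n) = (2*n)*(2*n) = 4*n**2)
h(K) = K**2 (h(K) = (K + 4*0**2)**2 = (K + 4*0)**2 = (K + 0)**2 = K**2)
-1478457 - h(2)*(-6169) = -1478457 - 2**2*(-6169) = -1478457 - 4*(-6169) = -1478457 - 1*(-24676) = -1478457 + 24676 = -1453781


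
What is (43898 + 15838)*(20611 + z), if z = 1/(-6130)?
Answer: 3773685273372/3065 ≈ 1.2312e+9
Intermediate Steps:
z = -1/6130 ≈ -0.00016313
(43898 + 15838)*(20611 + z) = (43898 + 15838)*(20611 - 1/6130) = 59736*(126345429/6130) = 3773685273372/3065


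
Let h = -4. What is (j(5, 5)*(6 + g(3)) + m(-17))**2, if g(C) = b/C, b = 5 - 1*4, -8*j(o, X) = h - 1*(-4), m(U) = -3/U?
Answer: 9/289 ≈ 0.031142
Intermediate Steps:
j(o, X) = 0 (j(o, X) = -(-4 - 1*(-4))/8 = -(-4 + 4)/8 = -1/8*0 = 0)
b = 1 (b = 5 - 4 = 1)
g(C) = 1/C
(j(5, 5)*(6 + g(3)) + m(-17))**2 = (0*(6 + 1/3) - 3/(-17))**2 = (0*(6 + 1/3) - 3*(-1/17))**2 = (0*(19/3) + 3/17)**2 = (0 + 3/17)**2 = (3/17)**2 = 9/289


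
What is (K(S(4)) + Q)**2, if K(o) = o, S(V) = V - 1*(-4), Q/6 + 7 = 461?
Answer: 7463824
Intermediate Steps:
Q = 2724 (Q = -42 + 6*461 = -42 + 2766 = 2724)
S(V) = 4 + V (S(V) = V + 4 = 4 + V)
(K(S(4)) + Q)**2 = ((4 + 4) + 2724)**2 = (8 + 2724)**2 = 2732**2 = 7463824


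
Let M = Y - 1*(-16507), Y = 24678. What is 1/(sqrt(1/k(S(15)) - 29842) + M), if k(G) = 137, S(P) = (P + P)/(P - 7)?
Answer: 5642345/232384067178 - I*sqrt(560104361)/232384067178 ≈ 2.428e-5 - 1.0184e-7*I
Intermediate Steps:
M = 41185 (M = 24678 - 1*(-16507) = 24678 + 16507 = 41185)
S(P) = 2*P/(-7 + P) (S(P) = (2*P)/(-7 + P) = 2*P/(-7 + P))
1/(sqrt(1/k(S(15)) - 29842) + M) = 1/(sqrt(1/137 - 29842) + 41185) = 1/(sqrt(-4088353/137) + 41185) = 1/(I*sqrt(560104361)/137 + 41185) = 1/(41185 + I*sqrt(560104361)/137)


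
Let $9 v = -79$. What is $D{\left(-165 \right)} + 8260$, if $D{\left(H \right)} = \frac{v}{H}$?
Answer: $\frac{12266179}{1485} \approx 8260.0$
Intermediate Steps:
$v = - \frac{79}{9}$ ($v = \frac{1}{9} \left(-79\right) = - \frac{79}{9} \approx -8.7778$)
$D{\left(H \right)} = - \frac{79}{9 H}$
$D{\left(-165 \right)} + 8260 = - \frac{79}{9 \left(-165\right)} + 8260 = \left(- \frac{79}{9}\right) \left(- \frac{1}{165}\right) + 8260 = \frac{79}{1485} + 8260 = \frac{12266179}{1485}$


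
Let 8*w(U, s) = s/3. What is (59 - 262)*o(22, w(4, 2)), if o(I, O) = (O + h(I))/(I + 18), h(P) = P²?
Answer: -1179227/480 ≈ -2456.7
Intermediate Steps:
w(U, s) = s/24 (w(U, s) = (s/3)/8 = s/24)
o(I, O) = (O + I²)/(18 + I) (o(I, O) = (O + I²)/(I + 18) = (O + I²)/(18 + I))
(59 - 262)*o(22, w(4, 2)) = (59 - 262)*(((1/24)*2 + 22²)/(18 + 22)) = -203*(1/12 + 484)/40 = -203*5809/(40*12) = -203*5809/480 = -1179227/480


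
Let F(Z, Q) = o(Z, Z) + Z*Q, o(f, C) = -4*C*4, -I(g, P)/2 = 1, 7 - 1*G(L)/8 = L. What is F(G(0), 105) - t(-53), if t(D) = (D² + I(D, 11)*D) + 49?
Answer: 2020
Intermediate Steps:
G(L) = 56 - 8*L
I(g, P) = -2 (I(g, P) = -2*1 = -2)
o(f, C) = -16*C
F(Z, Q) = -16*Z + Q*Z (F(Z, Q) = -16*Z + Z*Q = -16*Z + Q*Z)
t(D) = 49 + D² - 2*D (t(D) = (D² - 2*D) + 49 = 49 + D² - 2*D)
F(G(0), 105) - t(-53) = (56 - 8*0)*(-16 + 105) - (49 + (-53)² - 2*(-53)) = (56 + 0)*89 - (49 + 2809 + 106) = 56*89 - 1*2964 = 4984 - 2964 = 2020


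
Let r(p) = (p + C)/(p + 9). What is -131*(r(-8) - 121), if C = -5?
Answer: 17554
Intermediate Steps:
r(p) = (-5 + p)/(9 + p) (r(p) = (p - 5)/(p + 9) = (-5 + p)/(9 + p))
-131*(r(-8) - 121) = -131*((-5 - 8)/(9 - 8) - 121) = -131*(-13/1 - 121) = -131*(1*(-13) - 121) = -131*(-13 - 121) = -131*(-134) = 17554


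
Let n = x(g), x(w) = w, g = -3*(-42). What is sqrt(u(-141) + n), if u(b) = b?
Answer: I*sqrt(15) ≈ 3.873*I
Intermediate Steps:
g = 126
n = 126
sqrt(u(-141) + n) = sqrt(-141 + 126) = sqrt(-15) = I*sqrt(15)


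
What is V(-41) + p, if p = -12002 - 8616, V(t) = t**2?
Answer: -18937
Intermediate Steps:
p = -20618
V(-41) + p = (-41)**2 - 20618 = 1681 - 20618 = -18937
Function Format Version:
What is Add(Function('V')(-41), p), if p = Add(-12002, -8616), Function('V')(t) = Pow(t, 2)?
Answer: -18937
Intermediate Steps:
p = -20618
Add(Function('V')(-41), p) = Add(Pow(-41, 2), -20618) = Add(1681, -20618) = -18937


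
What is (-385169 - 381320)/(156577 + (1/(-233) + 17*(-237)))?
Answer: -178591937/35543683 ≈ -5.0246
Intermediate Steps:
(-385169 - 381320)/(156577 + (1/(-233) + 17*(-237))) = -766489/(156577 + (-1/233 - 4029)) = -766489/(156577 - 938758/233) = -766489/35543683/233 = -766489*233/35543683 = -178591937/35543683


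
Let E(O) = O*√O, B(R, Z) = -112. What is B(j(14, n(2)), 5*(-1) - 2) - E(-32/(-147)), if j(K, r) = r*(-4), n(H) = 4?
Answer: -112 - 128*√6/3087 ≈ -112.10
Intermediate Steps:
j(K, r) = -4*r
E(O) = O^(3/2)
B(j(14, n(2)), 5*(-1) - 2) - E(-32/(-147)) = -112 - (-32/(-147))^(3/2) = -112 - (-32*(-1/147))^(3/2) = -112 - (32/147)^(3/2) = -112 - 128*√6/3087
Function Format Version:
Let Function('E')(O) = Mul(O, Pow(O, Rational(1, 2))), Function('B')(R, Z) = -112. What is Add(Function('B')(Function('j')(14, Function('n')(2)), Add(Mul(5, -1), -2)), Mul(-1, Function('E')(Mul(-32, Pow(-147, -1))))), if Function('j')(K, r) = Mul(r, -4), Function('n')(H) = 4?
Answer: Add(-112, Mul(Rational(-128, 3087), Pow(6, Rational(1, 2)))) ≈ -112.10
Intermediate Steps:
Function('j')(K, r) = Mul(-4, r)
Function('E')(O) = Pow(O, Rational(3, 2))
Add(Function('B')(Function('j')(14, Function('n')(2)), Add(Mul(5, -1), -2)), Mul(-1, Function('E')(Mul(-32, Pow(-147, -1))))) = Add(-112, Mul(-1, Pow(Mul(-32, Pow(-147, -1)), Rational(3, 2)))) = Add(-112, Mul(-1, Pow(Mul(-32, Rational(-1, 147)), Rational(3, 2)))) = Add(-112, Mul(-1, Pow(Rational(32, 147), Rational(3, 2)))) = Add(-112, Mul(-1, Mul(Rational(128, 3087), Pow(6, Rational(1, 2))))) = Add(-112, Mul(Rational(-128, 3087), Pow(6, Rational(1, 2))))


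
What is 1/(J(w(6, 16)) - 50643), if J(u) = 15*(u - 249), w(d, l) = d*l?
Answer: -1/52938 ≈ -1.8890e-5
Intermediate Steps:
J(u) = -3735 + 15*u (J(u) = 15*(-249 + u) = -3735 + 15*u)
1/(J(w(6, 16)) - 50643) = 1/((-3735 + 15*(6*16)) - 50643) = 1/((-3735 + 15*96) - 50643) = 1/((-3735 + 1440) - 50643) = 1/(-2295 - 50643) = 1/(-52938) = -1/52938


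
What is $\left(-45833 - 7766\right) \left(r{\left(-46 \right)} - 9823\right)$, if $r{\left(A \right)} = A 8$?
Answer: $546227409$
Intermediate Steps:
$r{\left(A \right)} = 8 A$
$\left(-45833 - 7766\right) \left(r{\left(-46 \right)} - 9823\right) = \left(-45833 - 7766\right) \left(8 \left(-46\right) - 9823\right) = - 53599 \left(-368 - 9823\right) = \left(-53599\right) \left(-10191\right) = 546227409$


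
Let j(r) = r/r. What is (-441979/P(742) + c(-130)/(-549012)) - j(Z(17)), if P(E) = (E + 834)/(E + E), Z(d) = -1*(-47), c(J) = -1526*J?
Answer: -22506025725989/54077682 ≈ -4.1618e+5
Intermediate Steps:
Z(d) = 47
P(E) = (834 + E)/(2*E) (P(E) = (834 + E)/((2*E)) = (834 + E)*(1/(2*E)) = (834 + E)/(2*E))
j(r) = 1
(-441979/P(742) + c(-130)/(-549012)) - j(Z(17)) = (-441979*1484/(834 + 742) - 1526*(-130)/(-549012)) - 1*1 = (-441979/((½)*(1/742)*1576) + 198380*(-1/549012)) - 1 = (-441979/394/371 - 49595/137253) - 1 = (-441979*371/394 - 49595/137253) - 1 = (-163974209/394 - 49595/137253) - 1 = -22505971648307/54077682 - 1 = -22506025725989/54077682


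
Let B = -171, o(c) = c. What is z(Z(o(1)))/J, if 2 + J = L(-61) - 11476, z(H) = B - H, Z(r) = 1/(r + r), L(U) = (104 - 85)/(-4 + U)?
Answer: 22295/1492178 ≈ 0.014941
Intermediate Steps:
L(U) = 19/(-4 + U)
Z(r) = 1/(2*r)
z(H) = -171 - H
J = -746089/65 (J = -2 + (19/(-4 - 61) - 11476) = -2 + (19/(-65) - 11476) = -2 + (19*(-1/65) - 11476) = -2 + (-19/65 - 11476) = -2 - 745959/65 = -746089/65 ≈ -11478.)
z(Z(o(1)))/J = (-171 - 1/(2*1))/(-746089/65) = (-171 - 1/2)*(-65/746089) = (-171 - 1*½)*(-65/746089) = (-171 - ½)*(-65/746089) = -343/2*(-65/746089) = 22295/1492178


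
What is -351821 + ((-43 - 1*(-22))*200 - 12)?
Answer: -356033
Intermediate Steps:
-351821 + ((-43 - 1*(-22))*200 - 12) = -351821 + ((-43 + 22)*200 - 12) = -351821 + (-21*200 - 12) = -351821 + (-4200 - 12) = -351821 - 4212 = -356033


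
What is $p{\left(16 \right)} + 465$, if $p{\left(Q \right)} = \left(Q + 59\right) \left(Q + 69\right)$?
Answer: $6840$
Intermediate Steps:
$p{\left(Q \right)} = \left(59 + Q\right) \left(69 + Q\right)$
$p{\left(16 \right)} + 465 = \left(4071 + 16^{2} + 128 \cdot 16\right) + 465 = \left(4071 + 256 + 2048\right) + 465 = 6375 + 465 = 6840$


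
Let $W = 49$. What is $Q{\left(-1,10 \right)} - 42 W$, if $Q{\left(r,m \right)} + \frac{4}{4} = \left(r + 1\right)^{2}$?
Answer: $-2059$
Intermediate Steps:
$Q{\left(r,m \right)} = -1 + \left(1 + r\right)^{2}$ ($Q{\left(r,m \right)} = -1 + \left(r + 1\right)^{2} = -1 + \left(1 + r\right)^{2}$)
$Q{\left(-1,10 \right)} - 42 W = - (2 - 1) - 2058 = \left(-1\right) 1 - 2058 = -1 - 2058 = -2059$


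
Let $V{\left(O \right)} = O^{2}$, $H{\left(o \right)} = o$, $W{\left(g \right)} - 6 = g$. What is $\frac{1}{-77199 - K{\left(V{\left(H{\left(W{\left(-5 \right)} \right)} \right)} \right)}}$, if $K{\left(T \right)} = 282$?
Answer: $- \frac{1}{77481} \approx -1.2906 \cdot 10^{-5}$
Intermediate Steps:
$W{\left(g \right)} = 6 + g$
$\frac{1}{-77199 - K{\left(V{\left(H{\left(W{\left(-5 \right)} \right)} \right)} \right)}} = \frac{1}{-77199 - 282} = \frac{1}{-77481} = - \frac{1}{77481}$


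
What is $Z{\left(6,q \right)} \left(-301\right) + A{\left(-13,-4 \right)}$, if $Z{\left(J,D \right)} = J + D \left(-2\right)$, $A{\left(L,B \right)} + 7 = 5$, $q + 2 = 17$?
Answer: $7222$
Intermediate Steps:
$q = 15$ ($q = -2 + 17 = 15$)
$A{\left(L,B \right)} = -2$ ($A{\left(L,B \right)} = -7 + 5 = -2$)
$Z{\left(J,D \right)} = J - 2 D$
$Z{\left(6,q \right)} \left(-301\right) + A{\left(-13,-4 \right)} = \left(6 - 30\right) \left(-301\right) - 2 = \left(-24\right) \left(-301\right) - 2 = 7224 - 2 = 7222$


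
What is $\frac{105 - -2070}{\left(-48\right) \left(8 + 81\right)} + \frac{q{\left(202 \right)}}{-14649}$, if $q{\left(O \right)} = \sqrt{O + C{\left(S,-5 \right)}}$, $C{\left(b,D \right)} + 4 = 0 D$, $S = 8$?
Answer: $- \frac{725}{1424} - \frac{\sqrt{22}}{4883} \approx -0.51009$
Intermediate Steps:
$C{\left(b,D \right)} = -4$ ($C{\left(b,D \right)} = -4 + 0 D = -4 + 0 = -4$)
$q{\left(O \right)} = \sqrt{-4 + O}$ ($q{\left(O \right)} = \sqrt{O - 4} = \sqrt{-4 + O}$)
$\frac{105 - -2070}{\left(-48\right) \left(8 + 81\right)} + \frac{q{\left(202 \right)}}{-14649} = \frac{105 - -2070}{\left(-48\right) \left(8 + 81\right)} + \frac{\sqrt{-4 + 202}}{-14649} = \frac{105 + 2070}{\left(-48\right) 89} + \sqrt{198} \left(- \frac{1}{14649}\right) = \frac{2175}{-4272} + 3 \sqrt{22} \left(- \frac{1}{14649}\right) = 2175 \left(- \frac{1}{4272}\right) - \frac{\sqrt{22}}{4883} = - \frac{725}{1424} - \frac{\sqrt{22}}{4883}$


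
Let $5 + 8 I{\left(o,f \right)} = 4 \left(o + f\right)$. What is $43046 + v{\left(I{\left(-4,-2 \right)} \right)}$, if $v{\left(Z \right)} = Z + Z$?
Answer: $\frac{172155}{4} \approx 43039.0$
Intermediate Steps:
$I{\left(o,f \right)} = - \frac{5}{8} + \frac{f}{2} + \frac{o}{2}$ ($I{\left(o,f \right)} = - \frac{5}{8} + \frac{4 \left(o + f\right)}{8} = - \frac{5}{8} + \frac{4 \left(f + o\right)}{8} = - \frac{5}{8} + \frac{4 f + 4 o}{8} = - \frac{5}{8} + \left(\frac{f}{2} + \frac{o}{2}\right) = - \frac{5}{8} + \frac{f}{2} + \frac{o}{2}$)
$v{\left(Z \right)} = 2 Z$
$43046 + v{\left(I{\left(-4,-2 \right)} \right)} = 43046 + 2 \left(- \frac{5}{8} + \frac{1}{2} \left(-2\right) + \frac{1}{2} \left(-4\right)\right) = 43046 + 2 \left(- \frac{5}{8} - 1 - 2\right) = 43046 + 2 \left(- \frac{29}{8}\right) = 43046 - \frac{29}{4} = \frac{172155}{4}$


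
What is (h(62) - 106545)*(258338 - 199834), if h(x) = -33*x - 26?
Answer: -6354528968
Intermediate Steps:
h(x) = -26 - 33*x
(h(62) - 106545)*(258338 - 199834) = ((-26 - 33*62) - 106545)*(258338 - 199834) = ((-26 - 2046) - 106545)*58504 = (-2072 - 106545)*58504 = -108617*58504 = -6354528968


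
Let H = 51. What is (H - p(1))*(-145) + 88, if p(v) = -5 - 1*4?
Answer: -8612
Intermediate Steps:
p(v) = -9 (p(v) = -5 - 4 = -9)
(H - p(1))*(-145) + 88 = (51 - 1*(-9))*(-145) + 88 = (51 + 9)*(-145) + 88 = 60*(-145) + 88 = -8700 + 88 = -8612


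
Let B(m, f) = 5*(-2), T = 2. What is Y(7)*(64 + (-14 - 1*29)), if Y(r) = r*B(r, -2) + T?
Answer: -1428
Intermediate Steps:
B(m, f) = -10
Y(r) = 2 - 10*r (Y(r) = r*(-10) + 2 = -10*r + 2 = 2 - 10*r)
Y(7)*(64 + (-14 - 1*29)) = (2 - 10*7)*(64 + (-14 - 1*29)) = (2 - 70)*(64 + (-14 - 29)) = -68*(64 - 43) = -68*21 = -1428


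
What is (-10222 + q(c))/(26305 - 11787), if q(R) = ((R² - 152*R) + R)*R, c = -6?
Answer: -7937/7259 ≈ -1.0934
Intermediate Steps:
q(R) = R*(R² - 151*R) (q(R) = (R² - 151*R)*R = R*(R² - 151*R))
(-10222 + q(c))/(26305 - 11787) = (-10222 + (-6)²*(-151 - 6))/(26305 - 11787) = (-10222 + 36*(-157))/14518 = (-10222 - 5652)*(1/14518) = -15874*1/14518 = -7937/7259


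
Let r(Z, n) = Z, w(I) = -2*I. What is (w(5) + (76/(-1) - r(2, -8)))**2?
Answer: 7744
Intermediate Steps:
(w(5) + (76/(-1) - r(2, -8)))**2 = (-2*5 + (76/(-1) - 1*2))**2 = (-10 + (76*(-1) - 2))**2 = (-10 + (-76 - 2))**2 = (-10 - 78)**2 = (-88)**2 = 7744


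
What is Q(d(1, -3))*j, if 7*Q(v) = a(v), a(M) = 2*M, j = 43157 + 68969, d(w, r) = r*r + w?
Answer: 320360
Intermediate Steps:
d(w, r) = w + r**2 (d(w, r) = r**2 + w = w + r**2)
j = 112126
Q(v) = 2*v/7 (Q(v) = (2*v)/7 = 2*v/7)
Q(d(1, -3))*j = (2*(1 + (-3)**2)/7)*112126 = (2*(1 + 9)/7)*112126 = ((2/7)*10)*112126 = (20/7)*112126 = 320360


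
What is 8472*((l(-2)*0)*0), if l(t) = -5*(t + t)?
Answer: 0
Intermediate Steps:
l(t) = -10*t
8472*((l(-2)*0)*0) = 8472*((-10*(-2)*0)*0) = 8472*((20*0)*0) = 8472*(0*0) = 8472*0 = 0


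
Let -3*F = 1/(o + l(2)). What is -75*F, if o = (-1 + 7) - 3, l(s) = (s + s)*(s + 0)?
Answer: 25/11 ≈ 2.2727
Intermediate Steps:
l(s) = 2*s² (l(s) = (2*s)*s = 2*s²)
o = 3 (o = 6 - 3 = 3)
F = -1/33 (F = -1/(3*(3 + 2*2²)) = -1/(3*(3 + 2*4)) = -1/(3*(3 + 8)) = -⅓/11 = -⅓*1/11 = -1/33 ≈ -0.030303)
-75*F = -75*(-1/33) = 25/11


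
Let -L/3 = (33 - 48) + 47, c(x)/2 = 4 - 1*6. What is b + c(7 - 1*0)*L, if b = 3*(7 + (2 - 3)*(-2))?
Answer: 411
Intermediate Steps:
b = 27 (b = 3*(7 - 1*(-2)) = 3*(7 + 2) = 3*9 = 27)
c(x) = -4 (c(x) = 2*(4 - 1*6) = 2*(4 - 6) = 2*(-2) = -4)
L = -96 (L = -3*((33 - 48) + 47) = -3*(-15 + 47) = -3*32 = -96)
b + c(7 - 1*0)*L = 27 - 4*(-96) = 27 + 384 = 411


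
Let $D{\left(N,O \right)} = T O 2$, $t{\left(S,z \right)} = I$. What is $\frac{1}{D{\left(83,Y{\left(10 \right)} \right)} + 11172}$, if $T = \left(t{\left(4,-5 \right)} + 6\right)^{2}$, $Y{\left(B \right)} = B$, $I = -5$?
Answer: $\frac{1}{11192} \approx 8.935 \cdot 10^{-5}$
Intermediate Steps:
$t{\left(S,z \right)} = -5$
$T = 1$ ($T = \left(-5 + 6\right)^{2} = 1^{2} = 1$)
$D{\left(N,O \right)} = 2 O$ ($D{\left(N,O \right)} = 1 O 2 = O 2 = 2 O$)
$\frac{1}{D{\left(83,Y{\left(10 \right)} \right)} + 11172} = \frac{1}{2 \cdot 10 + 11172} = \frac{1}{20 + 11172} = \frac{1}{11192}$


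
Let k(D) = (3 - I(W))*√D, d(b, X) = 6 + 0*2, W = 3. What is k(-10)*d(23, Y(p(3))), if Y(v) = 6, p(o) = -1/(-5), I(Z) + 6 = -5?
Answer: 84*I*√10 ≈ 265.63*I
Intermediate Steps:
I(Z) = -11 (I(Z) = -6 - 5 = -11)
p(o) = ⅕ (p(o) = -1*(-⅕) = ⅕)
d(b, X) = 6 (d(b, X) = 6 + 0 = 6)
k(D) = 14*√D (k(D) = (3 - 1*(-11))*√D = (3 + 11)*√D = 14*√D)
k(-10)*d(23, Y(p(3))) = (14*√(-10))*6 = (14*(I*√10))*6 = (14*I*√10)*6 = 84*I*√10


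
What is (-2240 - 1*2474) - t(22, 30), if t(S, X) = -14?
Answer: -4700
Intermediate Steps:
(-2240 - 1*2474) - t(22, 30) = (-2240 - 1*2474) - 1*(-14) = (-2240 - 2474) + 14 = -4714 + 14 = -4700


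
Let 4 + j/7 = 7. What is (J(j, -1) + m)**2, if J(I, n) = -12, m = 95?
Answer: 6889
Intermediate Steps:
j = 21 (j = -28 + 7*7 = -28 + 49 = 21)
(J(j, -1) + m)**2 = (-12 + 95)**2 = 83**2 = 6889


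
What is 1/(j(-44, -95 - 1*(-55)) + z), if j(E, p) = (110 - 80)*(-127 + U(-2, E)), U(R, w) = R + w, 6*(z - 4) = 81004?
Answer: 3/24944 ≈ 0.00012027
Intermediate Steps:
z = 40514/3 (z = 4 + (1/6)*81004 = 4 + 40502/3 = 40514/3 ≈ 13505.)
j(E, p) = -3870 + 30*E (j(E, p) = (110 - 80)*(-127 + (-2 + E)) = 30*(-129 + E) = -3870 + 30*E)
1/(j(-44, -95 - 1*(-55)) + z) = 1/((-3870 + 30*(-44)) + 40514/3) = 1/((-3870 - 1320) + 40514/3) = 1/(-5190 + 40514/3) = 1/(24944/3) = 3/24944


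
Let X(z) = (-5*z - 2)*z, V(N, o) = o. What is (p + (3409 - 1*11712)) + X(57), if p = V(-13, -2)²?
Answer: -24658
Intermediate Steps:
X(z) = z*(-2 - 5*z) (X(z) = (-2 - 5*z)*z = z*(-2 - 5*z))
p = 4 (p = (-2)² = 4)
(p + (3409 - 1*11712)) + X(57) = (4 + (3409 - 1*11712)) - 1*57*(2 + 5*57) = (4 + (3409 - 11712)) - 1*57*(2 + 285) = (4 - 8303) - 1*57*287 = -8299 - 16359 = -24658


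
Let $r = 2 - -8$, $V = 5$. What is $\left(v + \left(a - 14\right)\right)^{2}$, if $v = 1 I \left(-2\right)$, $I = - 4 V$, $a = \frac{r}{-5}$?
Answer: $576$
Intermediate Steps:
$r = 10$ ($r = 2 + 8 = 10$)
$a = -2$ ($a = \frac{10}{-5} = 10 \left(- \frac{1}{5}\right) = -2$)
$I = -20$ ($I = \left(-4\right) 5 = -20$)
$v = 40$ ($v = 1 \left(-20\right) \left(-2\right) = \left(-20\right) \left(-2\right) = 40$)
$\left(v + \left(a - 14\right)\right)^{2} = \left(40 - 16\right)^{2} = 24^{2} = 576$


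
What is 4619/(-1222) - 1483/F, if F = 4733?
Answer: -23673953/5783726 ≈ -4.0932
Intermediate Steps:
4619/(-1222) - 1483/F = 4619/(-1222) - 1483/4733 = 4619*(-1/1222) - 1483*1/4733 = -4619/1222 - 1483/4733 = -23673953/5783726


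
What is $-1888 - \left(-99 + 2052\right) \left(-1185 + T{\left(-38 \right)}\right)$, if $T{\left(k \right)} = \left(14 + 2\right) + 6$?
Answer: $2269451$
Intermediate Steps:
$T{\left(k \right)} = 22$ ($T{\left(k \right)} = 16 + 6 = 22$)
$-1888 - \left(-99 + 2052\right) \left(-1185 + T{\left(-38 \right)}\right) = -1888 - \left(-99 + 2052\right) \left(-1185 + 22\right) = -1888 - 1953 \left(-1163\right) = -1888 - -2271339 = -1888 + 2271339 = 2269451$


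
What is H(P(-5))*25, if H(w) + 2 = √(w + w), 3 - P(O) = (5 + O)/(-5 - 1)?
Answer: -50 + 25*√6 ≈ 11.237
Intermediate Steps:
P(O) = 23/6 + O/6 (P(O) = 3 - (5 + O)/(-5 - 1) = 3 - (5 + O)/(-6) = 3 - (5 + O)*(-1)/6 = 3 - (-⅚ - O/6) = 3 + (⅚ + O/6) = 23/6 + O/6)
H(w) = -2 + √2*√w (H(w) = -2 + √(w + w) = -2 + √(2*w) = -2 + √2*√w)
H(P(-5))*25 = (-2 + √2*√(23/6 + (⅙)*(-5)))*25 = (-2 + √2*√(23/6 - ⅚))*25 = (-2 + √2*√3)*25 = (-2 + √6)*25 = -50 + 25*√6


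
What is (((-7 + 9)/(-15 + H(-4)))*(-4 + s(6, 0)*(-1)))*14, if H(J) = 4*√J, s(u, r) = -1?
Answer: 1260/289 + 672*I/289 ≈ 4.3599 + 2.3253*I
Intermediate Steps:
(((-7 + 9)/(-15 + H(-4)))*(-4 + s(6, 0)*(-1)))*14 = (((-7 + 9)/(-15 + 4*√(-4)))*(-4 - 1*(-1)))*14 = ((2/(-15 + 4*(2*I)))*(-4 + 1))*14 = ((2/(-15 + 8*I))*(-3))*14 = ((2*((-15 - 8*I)/289))*(-3))*14 = ((2*(-15 - 8*I)/289)*(-3))*14 = -6*(-15 - 8*I)/289*14 = -84*(-15 - 8*I)/289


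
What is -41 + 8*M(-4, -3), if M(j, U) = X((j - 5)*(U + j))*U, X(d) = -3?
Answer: 31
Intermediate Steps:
M(j, U) = -3*U
-41 + 8*M(-4, -3) = -41 + 8*(-3*(-3)) = -41 + 8*9 = -41 + 72 = 31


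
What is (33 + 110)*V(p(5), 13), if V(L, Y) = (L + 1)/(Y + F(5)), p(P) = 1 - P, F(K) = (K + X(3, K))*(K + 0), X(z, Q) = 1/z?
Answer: -1287/119 ≈ -10.815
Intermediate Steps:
F(K) = K*(1/3 + K) (F(K) = (K + 1/3)*(K + 0) = (K + 1/3)*K = (1/3 + K)*K = K*(1/3 + K))
V(L, Y) = (1 + L)/(80/3 + Y) (V(L, Y) = (L + 1)/(Y + 5*(1/3 + 5)) = (1 + L)/(Y + 5*(16/3)) = (1 + L)/(Y + 80/3) = (1 + L)/(80/3 + Y))
(33 + 110)*V(p(5), 13) = (33 + 110)*(3*(1 + (1 - 1*5))/(80 + 3*13)) = 143*(3*(1 + (1 - 5))/(80 + 39)) = 143*(3*(1 - 4)/119) = 143*(3*(1/119)*(-3)) = 143*(-9/119) = -1287/119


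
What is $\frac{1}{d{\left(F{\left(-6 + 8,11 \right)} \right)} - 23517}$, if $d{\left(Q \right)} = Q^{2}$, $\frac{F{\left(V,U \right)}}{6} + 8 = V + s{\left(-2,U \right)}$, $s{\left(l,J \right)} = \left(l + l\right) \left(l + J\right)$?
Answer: $\frac{1}{39987} \approx 2.5008 \cdot 10^{-5}$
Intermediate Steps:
$s{\left(l,J \right)} = 2 l \left(J + l\right)$
$F{\left(V,U \right)} = - 24 U + 6 V$ ($F{\left(V,U \right)} = -48 + 6 \left(V + 2 \left(-2\right) \left(U - 2\right)\right) = -48 + 6 \left(V + 2 \left(-2\right) \left(-2 + U\right)\right) = -48 + 6 \left(V - \left(-8 + 4 U\right)\right) = -48 + 6 \left(8 + V - 4 U\right) = -48 + \left(48 - 24 U + 6 V\right) = - 24 U + 6 V$)
$\frac{1}{d{\left(F{\left(-6 + 8,11 \right)} \right)} - 23517} = \frac{1}{\left(\left(-24\right) 11 + 6 \left(-6 + 8\right)\right)^{2} - 23517} = \frac{1}{\left(-264 + 6 \cdot 2\right)^{2} - 23517} = \frac{1}{\left(-264 + 12\right)^{2} - 23517} = \frac{1}{\left(-252\right)^{2} - 23517} = \frac{1}{63504 - 23517} = \frac{1}{39987}$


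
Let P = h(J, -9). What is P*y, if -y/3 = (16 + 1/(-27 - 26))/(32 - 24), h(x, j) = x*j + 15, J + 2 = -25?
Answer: -327789/212 ≈ -1546.2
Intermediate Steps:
J = -27 (J = -2 - 25 = -27)
h(x, j) = 15 + j*x (h(x, j) = j*x + 15 = 15 + j*x)
y = -2541/424 (y = -3*(16 + 1/(-27 - 26))/(32 - 24) = -3*(16 + 1/(-53))/8 = -3*(16 - 1/53)/8 = -2541/(53*8) = -3*847/424 = -2541/424 ≈ -5.9929)
P = 258 (P = 15 - 9*(-27) = 15 + 243 = 258)
P*y = 258*(-2541/424) = -327789/212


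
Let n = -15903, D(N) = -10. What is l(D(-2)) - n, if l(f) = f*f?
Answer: 16003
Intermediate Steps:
l(f) = f²
l(D(-2)) - n = (-10)² - 1*(-15903) = 100 + 15903 = 16003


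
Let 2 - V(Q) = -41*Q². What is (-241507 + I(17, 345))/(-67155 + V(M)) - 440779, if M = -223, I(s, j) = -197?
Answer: -108637508006/246467 ≈ -4.4078e+5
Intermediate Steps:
V(Q) = 2 + 41*Q² (V(Q) = 2 - (-41)*Q² = 2 + 41*Q²)
(-241507 + I(17, 345))/(-67155 + V(M)) - 440779 = (-241507 - 197)/(-67155 + (2 + 41*(-223)²)) - 440779 = -241704/(-67155 + (2 + 41*49729)) - 440779 = -241704/(-67155 + (2 + 2038889)) - 440779 = -241704/(-67155 + 2038891) - 440779 = -241704/1971736 - 440779 = -241704*1/1971736 - 440779 = -30213/246467 - 440779 = -108637508006/246467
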